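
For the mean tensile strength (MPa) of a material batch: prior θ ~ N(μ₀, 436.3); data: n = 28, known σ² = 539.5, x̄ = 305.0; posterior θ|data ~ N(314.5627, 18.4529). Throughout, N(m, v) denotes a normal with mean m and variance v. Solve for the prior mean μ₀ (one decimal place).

μ₀ = 531.1

With known observation variance, the Normal–Normal posterior has precision τ_n = τ₀ + n/σ² and mean μ_n = (τ₀μ₀ + (n/σ²)x̄)/τ_n.
Here τ₀ = 1/436.3 = 0.002292 and τ_data = 28/539.5 = 0.051900, so τ_n = 0.054192.
Rearranging for μ₀: μ₀ = (μ_n·τ_n − τ_data·x̄)/τ₀ = (314.5627·0.054192 − 0.051900·305.0) / 0.002292 = 1.217282/0.002292 ≈ 531.1.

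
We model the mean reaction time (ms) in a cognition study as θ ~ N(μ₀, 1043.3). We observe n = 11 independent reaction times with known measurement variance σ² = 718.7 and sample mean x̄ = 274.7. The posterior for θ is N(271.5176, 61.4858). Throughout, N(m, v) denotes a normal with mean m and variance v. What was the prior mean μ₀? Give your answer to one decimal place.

The posterior mean is a precision-weighted average: μ_n = (τ₀μ₀ + τ_data·x̄)/(τ₀+τ_data), with τ₀=1/σ₀² and τ_data=n/σ².
Here τ₀ = 1/1043.3 = 0.000958 and τ_data = 11/718.7 = 0.015305, so τ_n = 0.016263.
Rearranging for μ₀: μ₀ = (μ_n·τ_n − τ_data·x̄)/τ₀ = (271.5176·0.016263 − 0.015305·274.7) / 0.000958 = 0.211407/0.000958 ≈ 220.7.

μ₀ = 220.7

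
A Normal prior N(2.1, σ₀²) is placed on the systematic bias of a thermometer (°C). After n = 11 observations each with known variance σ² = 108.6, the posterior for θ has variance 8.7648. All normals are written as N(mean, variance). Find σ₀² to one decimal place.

σ₀² = 78.1

Posterior precision equals prior precision plus data precision: 1/σ_n² = 1/σ₀² + n/σ².
So 1/σ₀² = 1/8.7648 − 11/108.6 = 0.114093 − 0.101289 = 0.012804.
Hence σ₀² = 1/0.012804 ≈ 78.1.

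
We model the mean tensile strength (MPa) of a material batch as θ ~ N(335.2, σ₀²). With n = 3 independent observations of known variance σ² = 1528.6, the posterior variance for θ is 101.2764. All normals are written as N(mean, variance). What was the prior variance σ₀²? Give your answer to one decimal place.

Posterior precision equals prior precision plus data precision: 1/σ_n² = 1/σ₀² + n/σ².
So 1/σ₀² = 1/101.2764 − 3/1528.6 = 0.009874 − 0.001963 = 0.007911.
Hence σ₀² = 1/0.007911 ≈ 126.4.

σ₀² = 126.4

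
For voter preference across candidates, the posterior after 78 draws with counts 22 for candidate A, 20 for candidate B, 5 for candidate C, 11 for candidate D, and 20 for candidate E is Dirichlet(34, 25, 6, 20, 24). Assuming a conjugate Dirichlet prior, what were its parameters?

Dirichlet(12, 5, 1, 9, 4)

For a Dirichlet(α) prior with multinomial counts c, the posterior is Dirichlet(α + c) componentwise.
Subtract each count from the matching posterior parameter: 34−22=12, 25−20=5, 6−5=1, 20−11=9, 24−20=4.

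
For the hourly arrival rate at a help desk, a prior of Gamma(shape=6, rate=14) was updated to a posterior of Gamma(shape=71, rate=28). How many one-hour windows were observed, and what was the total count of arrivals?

Gamma–Poisson conjugacy: posterior shape = α + Σxᵢ, posterior rate = β + n.
Matching: Σxᵢ = 71 − 6 = 65 and n = 28 − 14 = 14.

n = 14 one-hour windows with total 65 arrivals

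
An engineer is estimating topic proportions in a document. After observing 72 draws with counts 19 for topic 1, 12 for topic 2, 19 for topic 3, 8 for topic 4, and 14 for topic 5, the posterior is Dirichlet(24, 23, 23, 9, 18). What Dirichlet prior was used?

For a Dirichlet(α) prior with multinomial counts c, the posterior is Dirichlet(α + c) componentwise.
Subtract each count from the matching posterior parameter: 24−19=5, 23−12=11, 23−19=4, 9−8=1, 18−14=4.

Dirichlet(5, 11, 4, 1, 4)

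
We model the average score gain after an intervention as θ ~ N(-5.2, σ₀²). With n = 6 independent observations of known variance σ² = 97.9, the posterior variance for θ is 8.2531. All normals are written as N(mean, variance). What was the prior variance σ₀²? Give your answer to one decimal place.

σ₀² = 16.7

For the Normal–Normal model with known σ², precisions add: τ_n = τ₀ + n/σ².
So 1/σ₀² = 1/8.2531 − 6/97.9 = 0.121167 − 0.061287 = 0.059880.
Hence σ₀² = 1/0.059880 ≈ 16.7.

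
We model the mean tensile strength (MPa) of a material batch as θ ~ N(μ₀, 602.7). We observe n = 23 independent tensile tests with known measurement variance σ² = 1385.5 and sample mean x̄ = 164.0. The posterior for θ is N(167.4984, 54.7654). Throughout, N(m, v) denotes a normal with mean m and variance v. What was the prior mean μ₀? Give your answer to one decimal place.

With known observation variance, the Normal–Normal posterior has precision τ_n = τ₀ + n/σ² and mean μ_n = (τ₀μ₀ + (n/σ²)x̄)/τ_n.
Here τ₀ = 1/602.7 = 0.001659 and τ_data = 23/1385.5 = 0.016601, so τ_n = 0.018260.
Rearranging for μ₀: μ₀ = (μ_n·τ_n − τ_data·x̄)/τ₀ = (167.4984·0.018260 − 0.016601·164.0) / 0.001659 = 0.335957/0.001659 ≈ 202.5.

μ₀ = 202.5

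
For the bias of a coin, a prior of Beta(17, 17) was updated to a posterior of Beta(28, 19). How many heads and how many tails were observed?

Beta is conjugate to the binomial likelihood: posterior = Beta(α+s, β+f).
So s = 28 − 17 = 11 and f = 19 − 17 = 2.

11 heads and 2 tails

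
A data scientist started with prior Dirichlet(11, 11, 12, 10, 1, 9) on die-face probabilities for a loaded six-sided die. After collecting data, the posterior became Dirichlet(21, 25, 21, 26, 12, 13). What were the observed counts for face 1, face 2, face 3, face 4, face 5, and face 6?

For a Dirichlet(α) prior with multinomial counts c, the posterior is Dirichlet(α + c) componentwise.
Counts are posterior − prior componentwise: 21−11=10, 25−11=14, 21−12=9, 26−10=16, 12−1=11, 13−9=4.

counts (10, 14, 9, 16, 11, 4)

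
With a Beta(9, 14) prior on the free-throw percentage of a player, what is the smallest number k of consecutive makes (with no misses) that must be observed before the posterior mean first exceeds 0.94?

After k makes and 0 misses the posterior is Beta(9+k, 14), with mean (9+k)/(9+14+k).
Set (9+k)/(23+k) > 0.94 and solve: k > (0.94·23 − 9)/(1 − 0.94) = 210.333.
The smallest integer exceeding 210.333 is 211.

k = 211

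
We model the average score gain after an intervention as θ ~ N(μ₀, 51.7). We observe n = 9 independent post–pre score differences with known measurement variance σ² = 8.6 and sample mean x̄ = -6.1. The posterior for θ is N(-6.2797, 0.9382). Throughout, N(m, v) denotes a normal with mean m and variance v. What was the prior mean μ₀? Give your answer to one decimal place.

μ₀ = -16.0

With known observation variance, the Normal–Normal posterior has precision τ_n = τ₀ + n/σ² and mean μ_n = (τ₀μ₀ + (n/σ²)x̄)/τ_n.
Here τ₀ = 1/51.7 = 0.019342 and τ_data = 9/8.6 = 1.046512, so τ_n = 1.065854.
Rearranging for μ₀: μ₀ = (μ_n·τ_n − τ_data·x̄)/τ₀ = (-6.2797·1.065854 − 1.046512·-6.1) / 0.019342 = -0.309520/0.019342 ≈ -16.0.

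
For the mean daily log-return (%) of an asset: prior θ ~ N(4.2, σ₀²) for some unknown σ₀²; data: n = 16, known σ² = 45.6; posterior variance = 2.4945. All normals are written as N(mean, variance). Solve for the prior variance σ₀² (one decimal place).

For the Normal–Normal model with known σ², precisions add: τ_n = τ₀ + n/σ².
So 1/σ₀² = 1/2.4945 − 16/45.6 = 0.400882 − 0.350877 = 0.050005.
Hence σ₀² = 1/0.050005 ≈ 20.0.

σ₀² = 20.0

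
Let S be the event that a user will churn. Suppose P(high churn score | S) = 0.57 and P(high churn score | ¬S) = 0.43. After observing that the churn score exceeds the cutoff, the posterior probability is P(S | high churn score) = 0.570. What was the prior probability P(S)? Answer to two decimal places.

In odds form, posterior odds = prior odds × likelihood ratio, so prior odds = posterior odds ÷ LR.
Posterior odds = 0.570/(1−0.570) = 1.3256. LR = 0.57/0.43 = 1.3256.
Prior odds = 1.3256/1.3256 = 1.0000, so P(S) = 1.0000/(1+1.0000) ≈ 0.50.

P(S) = 0.50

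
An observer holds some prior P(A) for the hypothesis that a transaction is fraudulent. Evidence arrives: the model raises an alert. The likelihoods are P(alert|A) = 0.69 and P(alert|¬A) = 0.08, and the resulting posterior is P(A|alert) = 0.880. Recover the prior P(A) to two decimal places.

In odds form, posterior odds = prior odds × likelihood ratio, so prior odds = posterior odds ÷ LR.
Posterior odds = 0.880/(1−0.880) = 7.3333. LR = 0.69/0.08 = 8.6250.
Prior odds = 7.3333/8.6250 = 0.8502, so P(A) = 0.8502/(1+0.8502) ≈ 0.46.

P(A) = 0.46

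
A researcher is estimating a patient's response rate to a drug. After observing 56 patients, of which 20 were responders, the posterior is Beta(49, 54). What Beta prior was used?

Beta(29, 18)

A Beta(α, β) prior with s successes and f failures in binomial data gives a Beta(α+s, β+f) posterior.
So α = 49 − 20 = 29 and β = 54 − 36 = 18.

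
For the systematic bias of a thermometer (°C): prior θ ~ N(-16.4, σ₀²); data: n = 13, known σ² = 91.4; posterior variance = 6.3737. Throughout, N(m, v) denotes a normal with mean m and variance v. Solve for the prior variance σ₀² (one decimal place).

σ₀² = 68.2

For the Normal–Normal model with known σ², precisions add: τ_n = τ₀ + n/σ².
So 1/σ₀² = 1/6.3737 − 13/91.4 = 0.156895 − 0.142232 = 0.014663.
Hence σ₀² = 1/0.014663 ≈ 68.2.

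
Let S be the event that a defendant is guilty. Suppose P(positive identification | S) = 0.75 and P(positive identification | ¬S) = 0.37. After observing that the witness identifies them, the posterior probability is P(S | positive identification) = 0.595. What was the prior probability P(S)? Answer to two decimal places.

In odds form, posterior odds = prior odds × likelihood ratio, so prior odds = posterior odds ÷ LR.
Posterior odds = 0.595/(1−0.595) = 1.4691. LR = 0.75/0.37 = 2.0270.
Prior odds = 1.4691/2.0270 = 0.7248, so P(S) = 0.7248/(1+0.7248) ≈ 0.42.

P(S) = 0.42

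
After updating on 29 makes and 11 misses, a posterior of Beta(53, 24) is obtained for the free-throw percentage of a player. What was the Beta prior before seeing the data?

Under Beta–binomial conjugacy the posterior parameters are (a+s, b+f).
Subtract the data counts: 53−29=24, 24−11=13.

Beta(24, 13)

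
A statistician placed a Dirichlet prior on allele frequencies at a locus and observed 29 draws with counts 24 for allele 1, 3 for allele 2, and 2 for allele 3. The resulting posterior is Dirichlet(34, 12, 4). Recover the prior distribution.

Dirichlet(10, 9, 2)

For a Dirichlet(α) prior with multinomial counts c, the posterior is Dirichlet(α + c) componentwise.
Subtract each count from the matching posterior parameter: 34−24=10, 12−3=9, 4−2=2.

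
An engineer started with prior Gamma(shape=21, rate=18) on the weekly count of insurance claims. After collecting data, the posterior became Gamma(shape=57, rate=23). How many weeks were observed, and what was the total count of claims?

n = 5 weeks with total 36 claims

A Gamma(α, β) prior (rate parametrization) on a Poisson rate with n observations summing to S gives posterior Gamma(α+S, β+n).
Matching: Σxᵢ = 57 − 21 = 36 and n = 23 − 18 = 5.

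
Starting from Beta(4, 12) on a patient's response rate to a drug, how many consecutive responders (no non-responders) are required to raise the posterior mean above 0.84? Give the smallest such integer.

After k responders and 0 non-responders the posterior is Beta(4+k, 12), with mean (4+k)/(4+12+k).
Set (4+k)/(16+k) > 0.84 and solve: k > (0.84·16 − 4)/(1 − 0.84) = 59.000.
The smallest integer exceeding 59.000 is 60, and checking k=60: (64)/(76) = 0.8421 > 0.84.

k = 60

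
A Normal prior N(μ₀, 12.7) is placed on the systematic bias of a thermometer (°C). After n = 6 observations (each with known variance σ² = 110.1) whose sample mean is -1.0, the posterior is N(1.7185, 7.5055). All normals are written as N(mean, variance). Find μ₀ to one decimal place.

The posterior mean is a precision-weighted average: μ_n = (τ₀μ₀ + τ_data·x̄)/(τ₀+τ_data), with τ₀=1/σ₀² and τ_data=n/σ².
Here τ₀ = 1/12.7 = 0.078740 and τ_data = 6/110.1 = 0.054496, so τ_n = 0.133236.
Rearranging for μ₀: μ₀ = (μ_n·τ_n − τ_data·x̄)/τ₀ = (1.7185·0.133236 − 0.054496·-1.0) / 0.078740 = 0.283462/0.078740 ≈ 3.6.

μ₀ = 3.6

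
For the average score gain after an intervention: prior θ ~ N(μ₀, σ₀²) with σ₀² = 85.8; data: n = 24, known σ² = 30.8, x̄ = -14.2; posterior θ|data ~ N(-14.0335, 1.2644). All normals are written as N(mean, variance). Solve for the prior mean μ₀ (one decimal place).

With known observation variance, the Normal–Normal posterior has precision τ_n = τ₀ + n/σ² and mean μ_n = (τ₀μ₀ + (n/σ²)x̄)/τ_n.
Here τ₀ = 1/85.8 = 0.011655 and τ_data = 24/30.8 = 0.779221, so τ_n = 0.790876.
Rearranging for μ₀: μ₀ = (μ_n·τ_n − τ_data·x̄)/τ₀ = (-14.0335·0.790876 − 0.779221·-14.2) / 0.011655 = -0.033820/0.011655 ≈ -2.9.

μ₀ = -2.9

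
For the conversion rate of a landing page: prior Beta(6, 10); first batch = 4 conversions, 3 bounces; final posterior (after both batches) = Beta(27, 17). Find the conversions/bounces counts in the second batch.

17 conversions and 4 bounces

Because Beta–binomial updating is additive in the counts, the combined data contributed (α_post−α_prior, β_post−β_prior) successes and failures.
Total across both batches: 27−6=21 conversions, 17−10=7 bounces.
Subtract the first batch: 21−4=17 conversions and 7−3=4 bounces.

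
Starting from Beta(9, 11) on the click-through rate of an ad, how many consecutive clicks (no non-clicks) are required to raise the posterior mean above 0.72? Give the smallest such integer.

After k clicks and 0 non-clicks the posterior is Beta(9+k, 11), with mean (9+k)/(9+11+k).
Set (9+k)/(20+k) > 0.72 and solve: k > (0.72·20 − 9)/(1 − 0.72) = 19.286.
The smallest integer exceeding 19.286 is 20, and checking k=20: (29)/(40) = 0.7250 > 0.72.

k = 20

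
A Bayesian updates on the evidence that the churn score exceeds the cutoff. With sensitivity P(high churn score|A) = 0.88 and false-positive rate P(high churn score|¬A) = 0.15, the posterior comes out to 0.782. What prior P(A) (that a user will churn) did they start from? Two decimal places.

P(A) = 0.38

In odds form, posterior odds = prior odds × likelihood ratio, so prior odds = posterior odds ÷ LR.
Posterior odds = 0.782/(1−0.782) = 3.5872. LR = 0.88/0.15 = 5.8667.
Prior odds = 3.5872/5.8667 = 0.6115, so P(A) = 0.6115/(1+0.6115) ≈ 0.38.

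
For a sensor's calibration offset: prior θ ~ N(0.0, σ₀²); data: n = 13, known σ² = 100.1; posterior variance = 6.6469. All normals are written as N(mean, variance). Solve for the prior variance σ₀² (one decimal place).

σ₀² = 48.6

Posterior precision equals prior precision plus data precision: 1/σ_n² = 1/σ₀² + n/σ².
So 1/σ₀² = 1/6.6469 − 13/100.1 = 0.150446 − 0.129870 = 0.020576.
Hence σ₀² = 1/0.020576 ≈ 48.6.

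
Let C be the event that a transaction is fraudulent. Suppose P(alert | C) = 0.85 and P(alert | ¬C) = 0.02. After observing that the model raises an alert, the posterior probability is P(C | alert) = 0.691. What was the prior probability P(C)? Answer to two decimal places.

P(C) = 0.05

In odds form, posterior odds = prior odds × likelihood ratio, so prior odds = posterior odds ÷ LR.
Posterior odds = 0.691/(1−0.691) = 2.2362. LR = 0.85/0.02 = 42.5000.
Prior odds = 2.2362/42.5000 = 0.0526, so P(C) = 0.0526/(1+0.0526) ≈ 0.05.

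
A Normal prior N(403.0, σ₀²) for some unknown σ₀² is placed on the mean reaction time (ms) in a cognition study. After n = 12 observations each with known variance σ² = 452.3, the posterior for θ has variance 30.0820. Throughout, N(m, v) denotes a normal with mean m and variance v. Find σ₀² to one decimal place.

Posterior precision equals prior precision plus data precision: 1/σ_n² = 1/σ₀² + n/σ².
So 1/σ₀² = 1/30.0820 − 12/452.3 = 0.033242 − 0.026531 = 0.006711.
Hence σ₀² = 1/0.006711 ≈ 149.0.

σ₀² = 149.0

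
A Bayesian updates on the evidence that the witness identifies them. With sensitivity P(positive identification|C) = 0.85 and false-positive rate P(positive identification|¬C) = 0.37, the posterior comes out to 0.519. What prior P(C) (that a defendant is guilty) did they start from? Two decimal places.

P(C) = 0.32

Bayes' rule in odds form gives O(C|E) = O(C)·[P(E|C)/P(E|¬C)], hence O(C) = O(C|E)/LR.
Posterior odds = 0.519/(1−0.519) = 1.0790. LR = 0.85/0.37 = 2.2973.
Prior odds = 1.0790/2.2973 = 0.4697, so P(C) = 0.4697/(1+0.4697) ≈ 0.32.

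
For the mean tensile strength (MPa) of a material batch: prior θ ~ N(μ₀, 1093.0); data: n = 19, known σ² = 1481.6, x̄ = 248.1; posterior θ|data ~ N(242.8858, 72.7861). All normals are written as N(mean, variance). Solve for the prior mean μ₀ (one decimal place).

With known observation variance, the Normal–Normal posterior has precision τ_n = τ₀ + n/σ² and mean μ_n = (τ₀μ₀ + (n/σ²)x̄)/τ_n.
Here τ₀ = 1/1093.0 = 0.000915 and τ_data = 19/1481.6 = 0.012824, so τ_n = 0.013739.
Rearranging for μ₀: μ₀ = (μ_n·τ_n − τ_data·x̄)/τ₀ = (242.8858·0.013739 − 0.012824·248.1) / 0.000915 = 0.155374/0.000915 ≈ 169.8.

μ₀ = 169.8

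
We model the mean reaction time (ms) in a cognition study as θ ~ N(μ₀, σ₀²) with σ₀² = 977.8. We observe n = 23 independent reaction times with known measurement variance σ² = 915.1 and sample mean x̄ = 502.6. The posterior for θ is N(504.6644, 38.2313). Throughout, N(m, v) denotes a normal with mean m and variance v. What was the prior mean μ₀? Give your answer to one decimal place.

μ₀ = 555.4

The posterior mean is a precision-weighted average: μ_n = (τ₀μ₀ + τ_data·x̄)/(τ₀+τ_data), with τ₀=1/σ₀² and τ_data=n/σ².
Here τ₀ = 1/977.8 = 0.001023 and τ_data = 23/915.1 = 0.025134, so τ_n = 0.026157.
Rearranging for μ₀: μ₀ = (μ_n·τ_n − τ_data·x̄)/τ₀ = (504.6644·0.026157 − 0.025134·502.6) / 0.001023 = 0.568158/0.001023 ≈ 555.4.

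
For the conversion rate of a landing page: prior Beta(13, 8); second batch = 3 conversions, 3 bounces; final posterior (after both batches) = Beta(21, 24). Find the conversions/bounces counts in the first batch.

5 conversions and 13 bounces

Sequential conjugate updates are equivalent to a single update on the pooled data, so total successes = posterior α − prior α and total failures = posterior β − prior β.
Total across both batches: 21−13=8 conversions, 24−8=16 bounces.
Subtract the second batch: 8−3=5 conversions and 16−3=13 bounces.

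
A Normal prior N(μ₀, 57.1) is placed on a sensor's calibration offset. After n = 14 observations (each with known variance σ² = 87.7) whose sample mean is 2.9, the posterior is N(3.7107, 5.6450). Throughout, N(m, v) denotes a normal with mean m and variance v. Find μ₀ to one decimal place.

μ₀ = 11.1

With known observation variance, the Normal–Normal posterior has precision τ_n = τ₀ + n/σ² and mean μ_n = (τ₀μ₀ + (n/σ²)x̄)/τ_n.
Here τ₀ = 1/57.1 = 0.017513 and τ_data = 14/87.7 = 0.159635, so τ_n = 0.177148.
Rearranging for μ₀: μ₀ = (μ_n·τ_n − τ_data·x̄)/τ₀ = (3.7107·0.177148 − 0.159635·2.9) / 0.017513 = 0.194402/0.017513 ≈ 11.1.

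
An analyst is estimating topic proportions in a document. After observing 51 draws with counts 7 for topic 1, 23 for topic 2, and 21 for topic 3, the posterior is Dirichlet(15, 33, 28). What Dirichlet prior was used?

For a Dirichlet(α) prior with multinomial counts c, the posterior is Dirichlet(α + c) componentwise.
Subtract each count from the matching posterior parameter: 15−7=8, 33−23=10, 28−21=7.

Dirichlet(8, 10, 7)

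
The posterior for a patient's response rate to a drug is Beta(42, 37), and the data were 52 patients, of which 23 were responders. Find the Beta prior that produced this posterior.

Beta is conjugate to the binomial likelihood: posterior = Beta(α+s, β+f).
Subtract the data counts: 42−23=19, 37−29=8.

Beta(19, 8)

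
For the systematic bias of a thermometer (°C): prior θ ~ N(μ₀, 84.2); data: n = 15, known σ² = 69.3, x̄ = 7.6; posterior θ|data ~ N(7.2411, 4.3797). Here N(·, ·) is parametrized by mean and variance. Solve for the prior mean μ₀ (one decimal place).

With known observation variance, the Normal–Normal posterior has precision τ_n = τ₀ + n/σ² and mean μ_n = (τ₀μ₀ + (n/σ²)x̄)/τ_n.
Here τ₀ = 1/84.2 = 0.011876 and τ_data = 15/69.3 = 0.216450, so τ_n = 0.228326.
Rearranging for μ₀: μ₀ = (μ_n·τ_n − τ_data·x̄)/τ₀ = (7.2411·0.228326 − 0.216450·7.6) / 0.011876 = 0.008311/0.011876 ≈ 0.7.

μ₀ = 0.7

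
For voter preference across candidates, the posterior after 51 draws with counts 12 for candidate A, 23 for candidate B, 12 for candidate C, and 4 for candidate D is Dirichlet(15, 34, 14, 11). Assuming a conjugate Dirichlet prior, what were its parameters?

Dirichlet(3, 11, 2, 7)

For a Dirichlet(α) prior with multinomial counts c, the posterior is Dirichlet(α + c) componentwise.
Subtract each count from the matching posterior parameter: 15−12=3, 34−23=11, 14−12=2, 11−4=7.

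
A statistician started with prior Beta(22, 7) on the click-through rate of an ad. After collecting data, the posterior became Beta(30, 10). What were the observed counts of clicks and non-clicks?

Beta is conjugate to the binomial likelihood: posterior = Beta(α+s, β+f).
Match parameters: s=30−22=8, f=10−7=3.

8 clicks and 3 non-clicks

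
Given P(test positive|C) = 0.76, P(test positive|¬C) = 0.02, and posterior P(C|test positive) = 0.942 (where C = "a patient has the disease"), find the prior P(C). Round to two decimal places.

In odds form, posterior odds = prior odds × likelihood ratio, so prior odds = posterior odds ÷ LR.
Posterior odds = 0.942/(1−0.942) = 16.2414. LR = 0.76/0.02 = 38.0000.
Prior odds = 16.2414/38.0000 = 0.4274, so P(C) = 0.4274/(1+0.4274) ≈ 0.30.

P(C) = 0.30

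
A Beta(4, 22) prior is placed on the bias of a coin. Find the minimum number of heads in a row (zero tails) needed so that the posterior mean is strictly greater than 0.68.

k = 43

After k heads and 0 tails the posterior is Beta(4+k, 22), with mean (4+k)/(4+22+k).
Set (4+k)/(26+k) > 0.68 and solve: k > (0.68·26 − 4)/(1 − 0.68) = 42.750.
The smallest integer exceeding 42.750 is 43.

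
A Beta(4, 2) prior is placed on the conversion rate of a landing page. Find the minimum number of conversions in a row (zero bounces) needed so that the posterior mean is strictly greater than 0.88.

After k conversions and 0 bounces the posterior is Beta(4+k, 2), with mean (4+k)/(4+2+k).
Set (4+k)/(6+k) > 0.88 and solve: k > (0.88·6 − 4)/(1 − 0.88) = 10.667.
The smallest integer exceeding 10.667 is 11, and checking k=11: (15)/(17) = 0.8824 > 0.88.

k = 11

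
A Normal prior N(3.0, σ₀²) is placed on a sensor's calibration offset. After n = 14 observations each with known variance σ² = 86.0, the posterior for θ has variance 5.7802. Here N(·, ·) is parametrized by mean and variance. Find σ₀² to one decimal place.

Posterior precision equals prior precision plus data precision: 1/σ_n² = 1/σ₀² + n/σ².
So 1/σ₀² = 1/5.7802 − 14/86.0 = 0.173004 − 0.162791 = 0.010213.
Hence σ₀² = 1/0.010213 ≈ 97.9.

σ₀² = 97.9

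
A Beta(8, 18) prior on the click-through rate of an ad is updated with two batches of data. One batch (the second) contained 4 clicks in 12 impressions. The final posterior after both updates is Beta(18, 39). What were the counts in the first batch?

Because Beta–binomial updating is additive in the counts, the combined data contributed (α_post−α_prior, β_post−β_prior) successes and failures.
Total across both batches: 18−8=10 clicks, 39−18=21 non-clicks.
Subtract the second batch: 10−4=6 clicks and 21−8=13 non-clicks.

6 clicks and 13 non-clicks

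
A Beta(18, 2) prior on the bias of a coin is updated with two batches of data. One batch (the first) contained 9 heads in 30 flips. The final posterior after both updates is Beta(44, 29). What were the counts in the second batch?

Sequential conjugate updates are equivalent to a single update on the pooled data, so total successes = posterior α − prior α and total failures = posterior β − prior β.
Total across both batches: 44−18=26 heads, 29−2=27 tails.
Subtract the first batch: 26−9=17 heads and 27−21=6 tails.

17 heads and 6 tails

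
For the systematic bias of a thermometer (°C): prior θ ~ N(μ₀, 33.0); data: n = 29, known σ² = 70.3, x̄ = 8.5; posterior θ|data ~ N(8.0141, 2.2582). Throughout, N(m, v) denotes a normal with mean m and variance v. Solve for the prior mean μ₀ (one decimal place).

μ₀ = 1.4

With known observation variance, the Normal–Normal posterior has precision τ_n = τ₀ + n/σ² and mean μ_n = (τ₀μ₀ + (n/σ²)x̄)/τ_n.
Here τ₀ = 1/33.0 = 0.030303 and τ_data = 29/70.3 = 0.412518, so τ_n = 0.442821.
Rearranging for μ₀: μ₀ = (μ_n·τ_n − τ_data·x̄)/τ₀ = (8.0141·0.442821 − 0.412518·8.5) / 0.030303 = 0.042409/0.030303 ≈ 1.4.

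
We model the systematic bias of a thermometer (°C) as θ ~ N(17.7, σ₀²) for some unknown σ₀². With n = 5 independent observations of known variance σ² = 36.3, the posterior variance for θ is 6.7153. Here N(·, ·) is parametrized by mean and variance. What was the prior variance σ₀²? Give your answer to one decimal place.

Posterior precision equals prior precision plus data precision: 1/σ_n² = 1/σ₀² + n/σ².
So 1/σ₀² = 1/6.7153 − 5/36.3 = 0.148914 − 0.137741 = 0.011173.
Hence σ₀² = 1/0.011173 ≈ 89.5.

σ₀² = 89.5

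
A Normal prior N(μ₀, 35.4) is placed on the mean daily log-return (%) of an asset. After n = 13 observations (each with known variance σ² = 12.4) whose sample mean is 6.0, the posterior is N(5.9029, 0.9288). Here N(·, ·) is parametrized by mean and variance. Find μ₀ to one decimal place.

μ₀ = 2.3

The posterior mean is a precision-weighted average: μ_n = (τ₀μ₀ + τ_data·x̄)/(τ₀+τ_data), with τ₀=1/σ₀² and τ_data=n/σ².
Here τ₀ = 1/35.4 = 0.028249 and τ_data = 13/12.4 = 1.048387, so τ_n = 1.076636.
Rearranging for μ₀: μ₀ = (μ_n·τ_n − τ_data·x̄)/τ₀ = (5.9029·1.076636 − 1.048387·6.0) / 0.028249 = 0.064953/0.028249 ≈ 2.3.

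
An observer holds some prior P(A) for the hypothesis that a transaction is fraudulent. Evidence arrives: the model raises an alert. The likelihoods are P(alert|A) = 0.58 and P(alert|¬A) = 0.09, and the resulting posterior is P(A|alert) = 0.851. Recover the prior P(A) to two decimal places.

P(A) = 0.47

In odds form, posterior odds = prior odds × likelihood ratio, so prior odds = posterior odds ÷ LR.
Posterior odds = 0.851/(1−0.851) = 5.7114. LR = 0.58/0.09 = 6.4444.
Prior odds = 5.7114/6.4444 = 0.8863, so P(A) = 0.8863/(1+0.8863) ≈ 0.47.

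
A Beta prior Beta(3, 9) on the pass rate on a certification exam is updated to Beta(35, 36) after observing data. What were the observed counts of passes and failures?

A Beta(α, β) prior with s successes and f failures in binomial data gives a Beta(α+s, β+f) posterior.
Match parameters: s=35−3=32, f=36−9=27.

32 passes and 27 failures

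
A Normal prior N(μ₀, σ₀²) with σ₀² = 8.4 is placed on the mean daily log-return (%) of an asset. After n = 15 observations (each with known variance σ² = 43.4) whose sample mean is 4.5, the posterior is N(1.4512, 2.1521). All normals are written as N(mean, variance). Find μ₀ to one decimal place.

With known observation variance, the Normal–Normal posterior has precision τ_n = τ₀ + n/σ² and mean μ_n = (τ₀μ₀ + (n/σ²)x̄)/τ_n.
Here τ₀ = 1/8.4 = 0.119048 and τ_data = 15/43.4 = 0.345622, so τ_n = 0.464670.
Rearranging for μ₀: μ₀ = (μ_n·τ_n − τ_data·x̄)/τ₀ = (1.4512·0.464670 − 0.345622·4.5) / 0.119048 = -0.880970/0.119048 ≈ -7.4.

μ₀ = -7.4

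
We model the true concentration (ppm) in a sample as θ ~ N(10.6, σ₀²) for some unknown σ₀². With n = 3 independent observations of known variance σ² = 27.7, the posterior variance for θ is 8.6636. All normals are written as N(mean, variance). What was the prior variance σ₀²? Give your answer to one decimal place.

Posterior precision equals prior precision plus data precision: 1/σ_n² = 1/σ₀² + n/σ².
So 1/σ₀² = 1/8.6636 − 3/27.7 = 0.115425 − 0.108303 = 0.007122.
Hence σ₀² = 1/0.007122 ≈ 140.4.

σ₀² = 140.4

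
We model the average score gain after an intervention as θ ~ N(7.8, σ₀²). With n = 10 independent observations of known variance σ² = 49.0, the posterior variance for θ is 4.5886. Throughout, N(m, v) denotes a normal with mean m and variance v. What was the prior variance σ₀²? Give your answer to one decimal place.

Posterior precision equals prior precision plus data precision: 1/σ_n² = 1/σ₀² + n/σ².
So 1/σ₀² = 1/4.5886 − 10/49.0 = 0.217931 − 0.204082 = 0.013849.
Hence σ₀² = 1/0.013849 ≈ 72.2.

σ₀² = 72.2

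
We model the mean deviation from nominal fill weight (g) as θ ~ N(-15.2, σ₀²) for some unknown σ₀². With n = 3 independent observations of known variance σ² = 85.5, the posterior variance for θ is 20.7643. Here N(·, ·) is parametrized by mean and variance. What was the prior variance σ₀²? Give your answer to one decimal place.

σ₀² = 76.5

For the Normal–Normal model with known σ², precisions add: τ_n = τ₀ + n/σ².
So 1/σ₀² = 1/20.7643 − 3/85.5 = 0.048160 − 0.035088 = 0.013072.
Hence σ₀² = 1/0.013072 ≈ 76.5.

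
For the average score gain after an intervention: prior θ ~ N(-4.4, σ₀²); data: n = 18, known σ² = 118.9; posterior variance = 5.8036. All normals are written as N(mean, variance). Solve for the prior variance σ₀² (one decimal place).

σ₀² = 47.8

For the Normal–Normal model with known σ², precisions add: τ_n = τ₀ + n/σ².
So 1/σ₀² = 1/5.8036 − 18/118.9 = 0.172307 − 0.151388 = 0.020919.
Hence σ₀² = 1/0.020919 ≈ 47.8.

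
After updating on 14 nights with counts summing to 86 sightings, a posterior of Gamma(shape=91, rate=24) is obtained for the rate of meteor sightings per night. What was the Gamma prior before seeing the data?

A Gamma(α, β) prior (rate parametrization) on a Poisson rate with n observations summing to S gives posterior Gamma(α+S, β+n).
So α = 91 − 86 = 5 and β = 24 − 14 = 10.

Gamma(shape=5, rate=10)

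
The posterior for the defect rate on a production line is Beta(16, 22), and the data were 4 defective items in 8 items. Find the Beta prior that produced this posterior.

Beta(12, 18)

Under Beta–binomial conjugacy the posterior parameters are (a+s, b+f).
So a = 16 − 4 = 12 and b = 22 − 4 = 18.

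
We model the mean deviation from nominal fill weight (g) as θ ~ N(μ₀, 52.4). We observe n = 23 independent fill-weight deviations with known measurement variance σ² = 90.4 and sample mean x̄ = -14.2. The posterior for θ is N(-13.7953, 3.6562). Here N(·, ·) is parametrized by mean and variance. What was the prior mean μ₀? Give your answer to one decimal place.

With known observation variance, the Normal–Normal posterior has precision τ_n = τ₀ + n/σ² and mean μ_n = (τ₀μ₀ + (n/σ²)x̄)/τ_n.
Here τ₀ = 1/52.4 = 0.019084 and τ_data = 23/90.4 = 0.254425, so τ_n = 0.273509.
Rearranging for μ₀: μ₀ = (μ_n·τ_n − τ_data·x̄)/τ₀ = (-13.7953·0.273509 − 0.254425·-14.2) / 0.019084 = -0.160304/0.019084 ≈ -8.4.

μ₀ = -8.4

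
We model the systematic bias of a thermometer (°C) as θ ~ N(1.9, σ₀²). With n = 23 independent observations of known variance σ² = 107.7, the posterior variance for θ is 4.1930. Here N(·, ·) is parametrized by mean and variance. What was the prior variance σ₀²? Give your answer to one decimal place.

σ₀² = 40.1

For the Normal–Normal model with known σ², precisions add: τ_n = τ₀ + n/σ².
So 1/σ₀² = 1/4.1930 − 23/107.7 = 0.238493 − 0.213556 = 0.024937.
Hence σ₀² = 1/0.024937 ≈ 40.1.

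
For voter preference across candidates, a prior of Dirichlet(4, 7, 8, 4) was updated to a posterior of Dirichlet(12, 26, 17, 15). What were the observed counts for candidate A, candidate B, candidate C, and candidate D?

counts (8, 19, 9, 11)

For a Dirichlet(α) prior with multinomial counts c, the posterior is Dirichlet(α + c) componentwise.
Counts are posterior − prior componentwise: 12−4=8, 26−7=19, 17−8=9, 15−4=11.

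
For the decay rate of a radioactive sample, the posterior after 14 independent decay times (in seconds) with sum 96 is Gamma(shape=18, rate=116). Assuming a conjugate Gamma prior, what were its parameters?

Gamma(shape=4, rate=20)

For an exponential likelihood with a Gamma(α, β) prior on the rate, n observations with total T give posterior Gamma(α+n, β+T).
So α = 18 − 14 = 4 and β = 116 − 96 = 20.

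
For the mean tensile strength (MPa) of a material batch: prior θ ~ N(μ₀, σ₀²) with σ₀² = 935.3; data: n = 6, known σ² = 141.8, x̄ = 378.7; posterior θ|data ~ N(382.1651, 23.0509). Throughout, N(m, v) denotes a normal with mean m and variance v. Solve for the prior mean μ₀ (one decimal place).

μ₀ = 519.3

The posterior mean is a precision-weighted average: μ_n = (τ₀μ₀ + τ_data·x̄)/(τ₀+τ_data), with τ₀=1/σ₀² and τ_data=n/σ².
Here τ₀ = 1/935.3 = 0.001069 and τ_data = 6/141.8 = 0.042313, so τ_n = 0.043382.
Rearranging for μ₀: μ₀ = (μ_n·τ_n − τ_data·x̄)/τ₀ = (382.1651·0.043382 − 0.042313·378.7) / 0.001069 = 0.555153/0.001069 ≈ 519.3.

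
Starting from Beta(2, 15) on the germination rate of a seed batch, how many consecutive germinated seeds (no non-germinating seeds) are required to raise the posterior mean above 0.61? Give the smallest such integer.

k = 22

After k germinated seeds and 0 non-germinating seeds the posterior is Beta(2+k, 15), with mean (2+k)/(2+15+k).
Set (2+k)/(17+k) > 0.61 and solve: k > (0.61·17 − 2)/(1 − 0.61) = 21.462.
The smallest integer exceeding 21.462 is 22.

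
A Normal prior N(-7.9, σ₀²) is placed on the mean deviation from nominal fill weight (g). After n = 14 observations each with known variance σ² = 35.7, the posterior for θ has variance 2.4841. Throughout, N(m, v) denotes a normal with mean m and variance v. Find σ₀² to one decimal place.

Posterior precision equals prior precision plus data precision: 1/σ_n² = 1/σ₀² + n/σ².
So 1/σ₀² = 1/2.4841 − 14/35.7 = 0.402560 − 0.392157 = 0.010403.
Hence σ₀² = 1/0.010403 ≈ 96.1.

σ₀² = 96.1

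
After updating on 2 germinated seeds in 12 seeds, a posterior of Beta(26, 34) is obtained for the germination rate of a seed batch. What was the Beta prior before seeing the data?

Beta(24, 24)

A Beta(α, β) prior with s successes and f failures in binomial data gives a Beta(α+s, β+f) posterior.
So α = 26 − 2 = 24 and β = 34 − 10 = 24.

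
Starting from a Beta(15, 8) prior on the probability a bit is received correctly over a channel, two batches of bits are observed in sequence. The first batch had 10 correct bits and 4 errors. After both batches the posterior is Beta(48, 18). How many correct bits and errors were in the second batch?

23 correct bits and 6 errors

Because Beta–binomial updating is additive in the counts, the combined data contributed (α_post−α_prior, β_post−β_prior) successes and failures.
Total across both batches: 48−15=33 correct bits, 18−8=10 errors.
Subtract the first batch: 33−10=23 correct bits and 10−4=6 errors.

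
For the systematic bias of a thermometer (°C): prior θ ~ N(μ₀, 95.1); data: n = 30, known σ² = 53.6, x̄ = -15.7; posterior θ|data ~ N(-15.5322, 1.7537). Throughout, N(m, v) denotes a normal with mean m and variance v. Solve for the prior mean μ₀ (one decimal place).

μ₀ = -6.6

The posterior mean is a precision-weighted average: μ_n = (τ₀μ₀ + τ_data·x̄)/(τ₀+τ_data), with τ₀=1/σ₀² and τ_data=n/σ².
Here τ₀ = 1/95.1 = 0.010515 and τ_data = 30/53.6 = 0.559701, so τ_n = 0.570216.
Rearranging for μ₀: μ₀ = (μ_n·τ_n − τ_data·x̄)/τ₀ = (-15.5322·0.570216 − 0.559701·-15.7) / 0.010515 = -0.069403/0.010515 ≈ -6.6.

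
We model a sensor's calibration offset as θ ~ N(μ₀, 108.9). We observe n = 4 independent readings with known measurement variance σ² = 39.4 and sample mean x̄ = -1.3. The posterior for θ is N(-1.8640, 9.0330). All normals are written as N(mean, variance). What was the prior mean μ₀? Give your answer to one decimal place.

With known observation variance, the Normal–Normal posterior has precision τ_n = τ₀ + n/σ² and mean μ_n = (τ₀μ₀ + (n/σ²)x̄)/τ_n.
Here τ₀ = 1/108.9 = 0.009183 and τ_data = 4/39.4 = 0.101523, so τ_n = 0.110706.
Rearranging for μ₀: μ₀ = (μ_n·τ_n − τ_data·x̄)/τ₀ = (-1.8640·0.110706 − 0.101523·-1.3) / 0.009183 = -0.074376/0.009183 ≈ -8.1.

μ₀ = -8.1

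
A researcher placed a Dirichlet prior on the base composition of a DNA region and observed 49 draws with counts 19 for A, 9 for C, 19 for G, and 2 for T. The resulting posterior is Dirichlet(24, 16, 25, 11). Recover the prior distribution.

For a Dirichlet(α) prior with multinomial counts c, the posterior is Dirichlet(α + c) componentwise.
Subtract each count from the matching posterior parameter: 24−19=5, 16−9=7, 25−19=6, 11−2=9.

Dirichlet(5, 7, 6, 9)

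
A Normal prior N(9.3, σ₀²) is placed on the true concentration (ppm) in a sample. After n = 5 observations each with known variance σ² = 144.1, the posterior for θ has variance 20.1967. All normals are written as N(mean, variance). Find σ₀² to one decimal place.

Posterior precision equals prior precision plus data precision: 1/σ_n² = 1/σ₀² + n/σ².
So 1/σ₀² = 1/20.1967 − 5/144.1 = 0.049513 − 0.034698 = 0.014815.
Hence σ₀² = 1/0.014815 ≈ 67.5.

σ₀² = 67.5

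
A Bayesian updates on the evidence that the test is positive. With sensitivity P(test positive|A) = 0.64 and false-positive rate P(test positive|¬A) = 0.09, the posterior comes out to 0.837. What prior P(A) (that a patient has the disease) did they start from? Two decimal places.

Bayes' rule in odds form gives O(A|E) = O(A)·[P(E|A)/P(E|¬A)], hence O(A) = O(A|E)/LR.
Posterior odds = 0.837/(1−0.837) = 5.1350. LR = 0.64/0.09 = 7.1111.
Prior odds = 5.1350/7.1111 = 0.7221, so P(A) = 0.7221/(1+0.7221) ≈ 0.42.

P(A) = 0.42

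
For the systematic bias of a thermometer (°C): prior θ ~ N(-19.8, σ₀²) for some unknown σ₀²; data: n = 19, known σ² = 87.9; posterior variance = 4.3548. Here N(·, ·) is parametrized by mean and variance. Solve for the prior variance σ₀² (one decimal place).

Posterior precision equals prior precision plus data precision: 1/σ_n² = 1/σ₀² + n/σ².
So 1/σ₀² = 1/4.3548 − 19/87.9 = 0.229632 − 0.216155 = 0.013477.
Hence σ₀² = 1/0.013477 ≈ 74.2.

σ₀² = 74.2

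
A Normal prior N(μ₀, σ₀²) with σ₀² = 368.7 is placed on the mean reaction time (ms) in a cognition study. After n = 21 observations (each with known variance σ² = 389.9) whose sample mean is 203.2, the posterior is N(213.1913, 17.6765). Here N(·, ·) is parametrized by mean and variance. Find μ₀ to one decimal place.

μ₀ = 411.6

With known observation variance, the Normal–Normal posterior has precision τ_n = τ₀ + n/σ² and mean μ_n = (τ₀μ₀ + (n/σ²)x̄)/τ_n.
Here τ₀ = 1/368.7 = 0.002712 and τ_data = 21/389.9 = 0.053860, so τ_n = 0.056572.
Rearranging for μ₀: μ₀ = (μ_n·τ_n − τ_data·x̄)/τ₀ = (213.1913·0.056572 − 0.053860·203.2) / 0.002712 = 1.116306/0.002712 ≈ 411.6.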